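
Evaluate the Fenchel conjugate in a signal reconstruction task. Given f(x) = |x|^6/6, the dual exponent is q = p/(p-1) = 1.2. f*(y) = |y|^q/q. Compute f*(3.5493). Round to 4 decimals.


The conjugate exponent q satisfies 1/p + 1/q = 1.
p = 6, so q = 6/(6 - 1) = 1.2
|y|^q = 3.5493^1.2 = 4.5727
f*(3.5493) = 4.5727 / 1.2 = 3.8106


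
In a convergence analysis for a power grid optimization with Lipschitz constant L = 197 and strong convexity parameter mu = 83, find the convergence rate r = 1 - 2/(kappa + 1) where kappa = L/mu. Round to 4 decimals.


Step 1: Compute the condition number.
kappa = L/mu = 197/83 = 2.3735
Step 2: Compute the convergence rate.
r = 1 - 2/(kappa + 1) = 1 - 2*mu/(L + mu) = (L - mu)/(L + mu) = 114/280 = 0.4071


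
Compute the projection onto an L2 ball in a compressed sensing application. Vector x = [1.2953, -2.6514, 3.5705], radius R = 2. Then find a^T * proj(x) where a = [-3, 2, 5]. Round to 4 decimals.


Step 1: Compute ||x|| (intermediates to 6 decimals).
||x|| = sqrt(1.2953^2 + (-2.6514)^2 + 3.5705^2) = 4.632083
Step 2: Project.
Since ||x|| > R, scale = R/||x|| = 2/4.632083 = 0.431771, proj(x) = scale * x
proj(x) = [0.559273, -1.144798, 1.541638]
Step 3: Dot product.
a^T * proj(x) = -3*0.559273 + 2*(-1.144798) + 5*1.541638 = 3.7408


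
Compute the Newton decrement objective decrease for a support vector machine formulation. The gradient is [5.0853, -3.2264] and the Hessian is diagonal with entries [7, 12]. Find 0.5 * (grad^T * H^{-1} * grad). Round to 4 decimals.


Step 1: H is diagonal, so H^(-1) * g = [0.7265, -0.2689].
Step 2: g^T H^(-1) g = sum_i g_i^2 / H_ii
  = (5.0853)^2/7 + (-3.2264)^2/12
  = 3.6943 + 0.8675 = 4.5618
Step 3: Objective decrease = 0.5 * g^T H^(-1) g = 2.2809


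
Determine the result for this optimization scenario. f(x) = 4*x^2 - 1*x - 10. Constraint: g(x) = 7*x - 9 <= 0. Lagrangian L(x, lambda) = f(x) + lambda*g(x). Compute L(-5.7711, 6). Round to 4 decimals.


Step 1: Evaluate f(x).
f(-5.7711) = 4*(-5.7711)^2 - 1*(-5.7711) - 10 = 128.9935
Step 2: Evaluate g(x).
g(-5.7711) = 7*-5.7711 - 9 = -49.3977
Step 3: Compute Lagrangian.
L = 128.9935 + 6*-49.3977 = -167.3927


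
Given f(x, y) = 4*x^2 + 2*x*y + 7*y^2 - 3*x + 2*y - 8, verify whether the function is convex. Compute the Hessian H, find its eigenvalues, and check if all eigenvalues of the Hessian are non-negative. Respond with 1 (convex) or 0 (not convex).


The Hessian of f(x,y) = 4*x^2 + 2*x*y + 7*y^2 - 3*x + 2*y - 8 is:
H = [[8, 2], [2, 14]]
Trace = 8 + 14 = 22
Determinant = 8*14 - (2)^2 = 108
Discriminant = (22)^2 - 4*108 = 52.0
Eigenvalues: lambda_1 = 7.3944, lambda_2 = 14.6056
The function is convex.

1


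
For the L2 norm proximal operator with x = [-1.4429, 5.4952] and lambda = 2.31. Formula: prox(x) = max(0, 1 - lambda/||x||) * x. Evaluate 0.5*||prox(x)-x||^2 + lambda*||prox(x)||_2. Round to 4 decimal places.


Step 1: Compute ||x||.
||x|| = 5.6815
Step 2: Compute scaling factor.
scale = max(0, 1 - 2.31/5.6815) = 0.5934
Step 3: prox(x) = [-0.8562, 3.2609]
||prox(x)|| = 3.3715
Step 4: Proximal objective.
0.5*||prox-x||^2 = 2.6681
lambda*||prox|| = 7.7882
Total = 10.4562


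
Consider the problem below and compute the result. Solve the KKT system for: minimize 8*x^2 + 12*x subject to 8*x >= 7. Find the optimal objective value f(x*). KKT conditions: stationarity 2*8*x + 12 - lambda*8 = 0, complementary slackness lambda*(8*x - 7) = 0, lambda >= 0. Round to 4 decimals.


Step 1: Try lambda = 0 (constraint inactive).
x_unc = -12/(2*8) = -0.75
Check: 8*-0.75 = -6.0 < 7 -- violated!
Step 2: Constraint must be active: 8*x = 7
x* = 7/8 = 0.875
lambda = (2*8*0.875 + 12)/8 = 3.25
Step 3: Compute optimal value.
f(x*) = 8*0.875^2 + 12*0.875 = 16.625


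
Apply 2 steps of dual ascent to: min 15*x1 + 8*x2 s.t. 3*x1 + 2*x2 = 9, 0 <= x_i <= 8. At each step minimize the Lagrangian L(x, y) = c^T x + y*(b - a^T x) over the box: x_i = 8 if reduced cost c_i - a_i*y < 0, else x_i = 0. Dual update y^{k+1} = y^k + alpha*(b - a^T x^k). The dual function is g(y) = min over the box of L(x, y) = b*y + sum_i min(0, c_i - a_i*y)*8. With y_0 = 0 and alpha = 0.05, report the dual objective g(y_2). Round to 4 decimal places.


Dual ascent for LP: min 15*x1 + 8*x2, 3*x1 + 2*x2 = 9, 0 <= x_i <= 8
Step 1: y^k = 0.0, reduced costs: (15.0, 8.0)
  x^k = (0.0, 0.0), subgradient = b - a^T x = 9.0
  y^{k+1} = 0.0 + 0.05*9.0 = 0.45
Step 2: y^k = 0.45, reduced costs: (13.65, 7.1)
  x^k = (0.0, 0.0), subgradient = b - a^T x = 9.0
  y^{k+1} = 0.45 + 0.05*9.0 = 0.9
Dual objective at y_2 = 0.9: reduced costs (12.3, 6.2), box minimizer x = (0.0, 0.0)
g(y_2) = b*y + (c1 - a1*y)*x1 + (c2 - a2*y)*x2 = 9*0.9 + 12.3*0.0 + 6.2*0.0 = 8.1 + 0.0 + 0.0 = 8.1


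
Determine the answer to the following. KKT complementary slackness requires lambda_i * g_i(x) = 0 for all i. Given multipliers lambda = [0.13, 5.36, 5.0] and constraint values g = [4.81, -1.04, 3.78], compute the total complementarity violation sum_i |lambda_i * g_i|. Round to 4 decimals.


KKT complementary slackness check:
lambda_1 * g_1 = 0.13 * 4.81 = 0.6253
lambda_2 * g_2 = 5.36 * -1.04 = -5.5744
lambda_3 * g_3 = 5.0 * 3.78 = 18.9
Total violation = 0.6253 + 5.5744 + 18.9 = 25.0997


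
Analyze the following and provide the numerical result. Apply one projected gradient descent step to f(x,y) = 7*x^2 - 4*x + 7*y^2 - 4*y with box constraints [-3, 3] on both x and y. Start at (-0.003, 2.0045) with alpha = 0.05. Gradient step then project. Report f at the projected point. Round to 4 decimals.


Step 1: Compute gradient at (-0.003, 2.0045).
grad_x = 2*7*-0.003 - 4 = -4.042
grad_y = 2*7*2.0045 - 4 = 24.063
Step 2: Gradient step.
x_raw = -0.003 - 0.05*-4.042 = 0.1991
y_raw = 2.0045 - 0.05*24.063 = 0.8014
Step 3: Project onto [-3, 3].
x_proj = clip(0.1991) = 0.1991
y_proj = clip(0.8014) = 0.8014
Step 4: Evaluate f.
f(0.1991, 0.8014) = 0.7708


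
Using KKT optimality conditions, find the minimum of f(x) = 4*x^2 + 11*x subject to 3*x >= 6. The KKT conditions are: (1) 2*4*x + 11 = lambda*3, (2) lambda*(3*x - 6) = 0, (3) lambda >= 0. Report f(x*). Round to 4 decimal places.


Step 1: Try lambda = 0 (constraint inactive).
x_unc = -11/(2*4) = -1.375
Check: 3*-1.375 = -4.125 < 6 -- violated!
Step 2: Constraint must be active: 3*x = 6
x* = 6/3 = 2.0
lambda = (2*4*2.0 + 11)/3 = 9.0
Step 3: Compute optimal value.
f(x*) = 4*2.0^2 + 11*2.0 = 38.0


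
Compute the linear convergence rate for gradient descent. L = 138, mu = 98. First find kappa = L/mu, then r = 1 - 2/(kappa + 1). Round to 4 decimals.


Step 1: Compute the condition number.
kappa = L/mu = 138/98 = 1.4082
Step 2: Compute the convergence rate.
r = 1 - 2/(kappa + 1) = 1 - 2*mu/(L + mu) = (L - mu)/(L + mu) = 40/236 = 0.1695


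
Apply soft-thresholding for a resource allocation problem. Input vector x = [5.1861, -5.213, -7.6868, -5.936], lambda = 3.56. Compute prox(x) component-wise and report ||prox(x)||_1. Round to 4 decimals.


Soft-thresholding with lambda = 3.56:
prox(5.1861) = sign(5.1861)*max(|5.1861| - 3.56, 0) = 1.6261
prox(-5.213) = sign(-5.213)*max(|-5.213| - 3.56, 0) = -1.653
prox(-7.6868) = sign(-7.6868)*max(|-7.6868| - 3.56, 0) = -4.1268
prox(-5.936) = sign(-5.936)*max(|-5.936| - 3.56, 0) = -2.376
prox(x) = [1.6261, -1.653, -4.1268, -2.376]
||prox(x)||_1 = 1.6261 + 1.653 + 4.1268 + 2.376 = 9.7819


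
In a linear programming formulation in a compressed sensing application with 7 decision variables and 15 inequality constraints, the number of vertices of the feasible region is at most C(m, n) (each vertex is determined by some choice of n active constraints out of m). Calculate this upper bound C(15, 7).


Each vertex corresponds to some choice of n active constraints out of m, so the number of vertices is at most C(m, n) = m! / (n!(m-n)!).
m = 15, n = 7
Numerator: 15 * 14 * 13 * 12 * 11 * 10 * 9
Denominator: 7! = 5040
C(15, 7) = 6435


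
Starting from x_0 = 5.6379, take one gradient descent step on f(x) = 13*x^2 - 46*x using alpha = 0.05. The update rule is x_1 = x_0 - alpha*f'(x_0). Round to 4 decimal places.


We compute the gradient at x_0 and apply the update.
f'(x) = 26*x - 46
f'(5.6379) = 26*5.6379 - 46 = 100.5854
x_1 = 5.6379 - 0.05*100.5854 = 0.6086


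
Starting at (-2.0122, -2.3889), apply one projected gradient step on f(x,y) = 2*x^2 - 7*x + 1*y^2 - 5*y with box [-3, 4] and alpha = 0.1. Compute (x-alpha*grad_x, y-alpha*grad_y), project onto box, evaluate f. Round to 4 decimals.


Step 1: Compute gradient at (-2.0122, -2.3889).
grad_x = 2*2*-2.0122 - 7 = -15.0488
grad_y = 2*1*-2.3889 - 5 = -9.7778
Step 2: Gradient step.
x_raw = -2.0122 - 0.1*-15.0488 = -0.5073
y_raw = -2.3889 - 0.1*-9.7778 = -1.4111
Step 3: Project onto [-3, 4].
x_proj = clip(-0.5073) = -0.5073
y_proj = clip(-1.4111) = -1.4111
Step 4: Evaluate f.
f(-0.5073, -1.4111) = 13.1128


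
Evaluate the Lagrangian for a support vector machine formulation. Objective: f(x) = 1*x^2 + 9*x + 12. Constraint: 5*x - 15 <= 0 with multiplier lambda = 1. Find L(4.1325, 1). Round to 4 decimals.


Step 1: Evaluate f(x).
f(4.1325) = 1*4.1325^2 + 9*4.1325 + 12 = 66.2701
Step 2: Evaluate g(x).
g(4.1325) = 5*4.1325 - 15 = 5.6625
Step 3: Compute Lagrangian.
L = 66.2701 + 1*5.6625 = 71.9326


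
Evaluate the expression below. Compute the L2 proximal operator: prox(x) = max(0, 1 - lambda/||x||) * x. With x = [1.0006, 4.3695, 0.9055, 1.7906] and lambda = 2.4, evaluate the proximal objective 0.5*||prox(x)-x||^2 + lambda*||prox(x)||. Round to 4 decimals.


Step 1: Compute ||x||.
||x|| = 4.9112
Step 2: Compute scaling factor.
scale = max(0, 1 - 2.4/4.9112) = 0.5113
Step 3: prox(x) = [0.5116, 2.2342, 0.463, 0.9156]
||prox(x)|| = 2.5112
Step 4: Proximal objective.
0.5*||prox-x||^2 = 2.88
lambda*||prox|| = 6.0269
Total = 8.9069


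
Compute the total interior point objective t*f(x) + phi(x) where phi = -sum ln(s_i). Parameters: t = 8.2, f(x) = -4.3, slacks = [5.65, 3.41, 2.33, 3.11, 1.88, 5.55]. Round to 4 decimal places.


Step 1: Compute log-barrier.
ln values: [1.7317, 1.2267, 0.8459, 1.1346, 0.6313, 1.7138]
phi = -(1.7317 + 1.2267 + 0.8459 + 1.1346 + 0.6313 + 1.7138) = -7.2839
Step 2: Compute augmented objective.
t*f(x) = 8.2*-4.3 = -35.26
Total = -35.26 - 7.2839 = -42.5439


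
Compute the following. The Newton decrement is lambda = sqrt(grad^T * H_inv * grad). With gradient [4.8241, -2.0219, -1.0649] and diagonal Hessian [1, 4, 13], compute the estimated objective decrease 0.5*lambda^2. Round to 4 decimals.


Step 1: H is diagonal, so H^(-1) * g = [4.8241, -0.5055, -0.0819].
Step 2: g^T H^(-1) g = sum_i g_i^2 / H_ii
  = (4.8241)^2/1 + (-2.0219)^2/4 + (-1.0649)^2/13
  = 23.2719 + 1.022 + 0.0872 = 24.3812
Step 3: Objective decrease = 0.5 * g^T H^(-1) g = 12.1906


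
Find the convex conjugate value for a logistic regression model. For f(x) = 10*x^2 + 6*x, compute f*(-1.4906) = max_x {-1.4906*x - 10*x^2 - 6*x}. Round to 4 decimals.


f*(y) = sup_x {y*x - a*x^2 - b*x} = sup_x {(y-b)*x - a*x^2}
FOC: (y - b) - 2a*x = 0 => x* = (y - b)/(2a)
x* = (-1.4906 - 6)/(2*10) = -0.3745
f*(-1.4906) = (y-b)^2/(4a) = (-1.4906 - 6)^2/(4*10)
= 56.1091/40 = 1.4027


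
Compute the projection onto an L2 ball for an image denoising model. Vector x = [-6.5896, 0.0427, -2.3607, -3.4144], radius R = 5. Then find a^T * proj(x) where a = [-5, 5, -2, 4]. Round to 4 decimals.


Step 1: Compute ||x|| (intermediates to 6 decimals).
||x|| = sqrt((-6.5896)^2 + 0.0427^2 + (-2.3607)^2 + (-3.4144)^2) = 7.788176
Step 2: Project.
Since ||x|| > R, scale = R/||x|| = 5/7.788176 = 0.641999, proj(x) = scale * x
proj(x) = [-4.230517, 0.027413, -1.515567, -2.192041]
Step 3: Dot product.
a^T * proj(x) = -5*(-4.230517) + 5*0.027413 - 2*(-1.515567) + 4*(-2.192041) = 15.5526


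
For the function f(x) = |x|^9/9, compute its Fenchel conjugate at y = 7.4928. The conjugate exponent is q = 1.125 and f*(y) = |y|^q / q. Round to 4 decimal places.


The conjugate exponent q satisfies 1/p + 1/q = 1.
p = 9, so q = 9/(9 - 1) = 1.125
|y|^q = 7.4928^1.125 = 9.6377
f*(7.4928) = 9.6377 / 1.125 = 8.5669


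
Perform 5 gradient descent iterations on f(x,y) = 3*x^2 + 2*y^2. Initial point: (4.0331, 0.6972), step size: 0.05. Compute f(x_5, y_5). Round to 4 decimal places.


Gradient descent on f(x,y) = 3*x^2 + 2*y^2.
Starting point: (4.0331, 0.6972), alpha = 0.05
Step 1: grad_x = 2*3*4.0331 = 24.1986, grad_y = 2*2*0.6972 = 2.7888
  x_1 = 4.0331 - 0.05*24.1986 = 2.8232
  y_1 = 0.6972 - 0.05*2.7888 = 0.5578
Step 2: grad_x = 2*3*2.8232 = 16.939, grad_y = 2*2*0.5578 = 2.231
  x_2 = 2.8232 - 0.05*16.939 = 1.9762
  y_2 = 0.5578 - 0.05*2.231 = 0.4462
Step 3: grad_x = 2*3*1.9762 = 11.8573, grad_y = 2*2*0.4462 = 1.7848
  x_3 = 1.9762 - 0.05*11.8573 = 1.3834
  y_3 = 0.4462 - 0.05*1.7848 = 0.357
Step 4: grad_x = 2*3*1.3834 = 8.3001, grad_y = 2*2*0.357 = 1.4279
  x_4 = 1.3834 - 0.05*8.3001 = 0.9683
  y_4 = 0.357 - 0.05*1.4279 = 0.2856
Step 5: grad_x = 2*3*0.9683 = 5.8101, grad_y = 2*2*0.2856 = 1.1423
  x_5 = 0.9683 - 0.05*5.8101 = 0.6778
  y_5 = 0.2856 - 0.05*1.1423 = 0.2285
f(0.6778, 0.2285) = 3*0.6778^2 + 2*0.2285^2 = 1.4828


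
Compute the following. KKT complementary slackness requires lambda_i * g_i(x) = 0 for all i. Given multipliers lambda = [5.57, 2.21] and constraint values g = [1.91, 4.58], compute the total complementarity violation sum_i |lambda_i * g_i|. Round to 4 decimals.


KKT complementary slackness check:
lambda_1 * g_1 = 5.57 * 1.91 = 10.6387
lambda_2 * g_2 = 2.21 * 4.58 = 10.1218
Total violation = 10.6387 + 10.1218 = 20.7605


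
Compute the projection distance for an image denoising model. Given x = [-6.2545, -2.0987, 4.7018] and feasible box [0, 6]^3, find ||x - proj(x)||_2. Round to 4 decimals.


Project each component onto [0, 6].
clip(-6.2545) = 0.0, clip(-2.0987) = 0.0, clip(4.7018) = 4.7018
Projection = [0.0, 0.0, 4.7018]
Squared diffs: [39.1188, 4.4045, 0.0]
Distance = sqrt(43.5233) = 6.5972


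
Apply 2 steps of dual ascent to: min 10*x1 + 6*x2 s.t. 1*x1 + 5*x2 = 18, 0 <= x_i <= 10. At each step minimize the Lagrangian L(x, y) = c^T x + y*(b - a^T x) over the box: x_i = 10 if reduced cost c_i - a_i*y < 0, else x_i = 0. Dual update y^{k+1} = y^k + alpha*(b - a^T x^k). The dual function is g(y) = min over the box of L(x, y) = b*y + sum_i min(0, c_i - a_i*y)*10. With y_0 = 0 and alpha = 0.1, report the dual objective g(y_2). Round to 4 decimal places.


Dual ascent for LP: min 10*x1 + 6*x2, 1*x1 + 5*x2 = 18, 0 <= x_i <= 10
Step 1: y^k = 0.0, reduced costs: (10.0, 6.0)
  x^k = (0.0, 0.0), subgradient = b - a^T x = 18.0
  y^{k+1} = 0.0 + 0.1*18.0 = 1.8
Step 2: y^k = 1.8, reduced costs: (8.2, -3.0)
  x^k = (0.0, 10.0), subgradient = b - a^T x = -32.0
  y^{k+1} = 1.8 + 0.1*-32.0 = -1.4
Dual objective at y_2 = -1.4: reduced costs (11.4, 13.0), box minimizer x = (0.0, 0.0)
g(y_2) = b*y + (c1 - a1*y)*x1 + (c2 - a2*y)*x2 = 18*(-1.4) + 11.4*0.0 + 13.0*0.0 = -25.2 + 0.0 + 0.0 = -25.2


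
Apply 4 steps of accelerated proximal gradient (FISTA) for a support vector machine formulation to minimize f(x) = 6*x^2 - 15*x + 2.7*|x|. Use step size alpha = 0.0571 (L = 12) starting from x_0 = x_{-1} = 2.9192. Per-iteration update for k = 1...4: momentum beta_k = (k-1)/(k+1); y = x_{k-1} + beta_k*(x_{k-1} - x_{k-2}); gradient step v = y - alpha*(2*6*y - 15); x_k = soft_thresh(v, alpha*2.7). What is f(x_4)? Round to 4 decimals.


FISTA on f(x) = 6*x^2 - 15*x + 2.7*|x|
L = 12, alpha = 0.0571
Iteration 1: beta = 0.0, y = 2.9192 + 0.0*(2.9192 - 2.9192) = 2.9192
  grad(y) = 20.0304, v = y - alpha*grad = 1.7755
  prox(v) = soft_thresh(1.7755, 0.1542) = 1.6213
Iteration 2: beta = 0.3333, y = 1.6213 + 0.3333*(1.6213 - 2.9192) = 1.1887
  grad(y) = -0.7361, v = y - alpha*grad = 1.2307
  prox(v) = soft_thresh(1.2307, 0.1542) = 1.0765
Iteration 3: beta = 0.5, y = 1.0765 + 0.5*(1.0765 - 1.6213) = 0.8041
  grad(y) = -5.3504, v = y - alpha*grad = 1.1096
  prox(v) = soft_thresh(1.1096, 0.1542) = 0.9555
Iteration 4: beta = 0.6, y = 0.9555 + 0.6*(0.9555 - 1.0765) = 0.8828
  grad(y) = -4.4059, v = y - alpha*grad = 1.1344
  prox(v) = soft_thresh(1.1344, 0.1542) = 0.9802
f(x_4) = 6*0.9802^2 - 15*0.9802 + 2.7*|0.9802| = -6.2917


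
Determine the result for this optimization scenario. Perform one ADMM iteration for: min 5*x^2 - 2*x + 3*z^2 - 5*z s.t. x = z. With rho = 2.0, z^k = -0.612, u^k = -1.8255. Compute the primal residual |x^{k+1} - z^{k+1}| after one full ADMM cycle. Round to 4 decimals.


ADMM iteration with rho = 2.0, z^k = -0.612, u^k = -1.8255
Step 1: x-update.
Minimize 5*x^2 - 2*x + (2.0/2)*(x + 0.612 - 1.8255)^2
FOC: (2*5 + 2.0)*x = 2 + 2.0*(-0.612 + 1.8255)
x^{k+1} = 0.3689
Step 2: z-update.
Minimize 3*z^2 - 5*z + (2.0/2)*(0.3689 - z - 1.8255)^2
FOC: (2*3 + 2.0)*z = 5 + 2.0*(0.3689 - 1.8255)
z^{k+1} = 0.2609
Step 3: u-update.
u^{k+1} = -1.8255 + 0.3689 - 0.2609 = -1.7174
Step 4: Primal residual = |0.3689 - 0.2609| = 0.1081


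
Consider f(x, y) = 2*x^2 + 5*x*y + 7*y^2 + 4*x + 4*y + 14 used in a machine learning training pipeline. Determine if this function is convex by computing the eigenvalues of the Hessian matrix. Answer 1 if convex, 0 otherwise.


The Hessian of f(x,y) = 2*x^2 + 5*x*y + 7*y^2 + 4*x + 4*y + 14 is:
H = [[4, 5], [5, 14]]
Trace = 4 + 14 = 18
Determinant = 4*14 - (5)^2 = 31
Discriminant = (18)^2 - 4*31 = 200.0
Eigenvalues: lambda_1 = 1.9289, lambda_2 = 16.0711
The function is convex.

1


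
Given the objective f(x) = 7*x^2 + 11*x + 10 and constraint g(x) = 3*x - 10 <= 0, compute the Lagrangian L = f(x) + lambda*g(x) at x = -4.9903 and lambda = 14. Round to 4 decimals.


Step 1: Evaluate f(x).
f(-4.9903) = 7*(-4.9903)^2 + 11*(-4.9903) + 10 = 129.4284
Step 2: Evaluate g(x).
g(-4.9903) = 3*-4.9903 - 10 = -24.9709
Step 3: Compute Lagrangian.
L = 129.4284 + 14*-24.9709 = -220.1642


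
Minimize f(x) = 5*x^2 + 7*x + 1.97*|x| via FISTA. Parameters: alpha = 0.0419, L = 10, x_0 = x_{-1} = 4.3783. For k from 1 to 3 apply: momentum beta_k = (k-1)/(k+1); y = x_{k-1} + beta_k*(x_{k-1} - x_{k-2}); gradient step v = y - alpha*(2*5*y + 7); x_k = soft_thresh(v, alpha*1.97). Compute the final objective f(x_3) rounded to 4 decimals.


FISTA on f(x) = 5*x^2 + 7*x + 1.97*|x|
L = 10, alpha = 0.0419
Iteration 1: beta = 0.0, y = 4.3783 + 0.0*(4.3783 - 4.3783) = 4.3783
  grad(y) = 50.783, v = y - alpha*grad = 2.2505
  prox(v) = soft_thresh(2.2505, 0.0825) = 2.1679
Iteration 2: beta = 0.3333, y = 2.1679 + 0.3333*(2.1679 - 4.3783) = 1.4312
  grad(y) = 21.3117, v = y - alpha*grad = 0.5382
  prox(v) = soft_thresh(0.5382, 0.0825) = 0.4557
Iteration 3: beta = 0.5, y = 0.4557 + 0.5*(0.4557 - 2.1679) = -0.4005
  grad(y) = 2.9952, v = y - alpha*grad = -0.526
  prox(v) = soft_thresh(-0.526, 0.0825) = -0.4434
f(x_3) = 5*(-0.4434)^2 + 7*(-0.4434) + 1.97*|-0.4434| = -1.2473


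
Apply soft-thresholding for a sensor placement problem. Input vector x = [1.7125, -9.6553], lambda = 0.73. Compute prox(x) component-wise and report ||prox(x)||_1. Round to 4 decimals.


Soft-thresholding with lambda = 0.73:
prox(1.7125) = sign(1.7125)*max(|1.7125| - 0.73, 0) = 0.9825
prox(-9.6553) = sign(-9.6553)*max(|-9.6553| - 0.73, 0) = -8.9253
prox(x) = [0.9825, -8.9253]
||prox(x)||_1 = 0.9825 + 8.9253 = 9.9078


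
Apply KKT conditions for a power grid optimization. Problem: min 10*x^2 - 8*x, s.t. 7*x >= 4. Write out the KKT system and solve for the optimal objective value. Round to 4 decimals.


Step 1: Try lambda = 0 (constraint inactive).
x_unc = 8/(2*10) = 0.4
Check: 7*0.4 = 2.8 < 4 -- violated!
Step 2: Constraint must be active: 7*x = 4
x* = 4/7 = 0.5714 (rounded; the exact value 4/7 is used below)
lambda = (2*10*(4/7) - 8)/7 = 0.4898
Step 3: Compute optimal value.
f(x*) = 10*(4/7)^2 - 8*(4/7) = -1.3061


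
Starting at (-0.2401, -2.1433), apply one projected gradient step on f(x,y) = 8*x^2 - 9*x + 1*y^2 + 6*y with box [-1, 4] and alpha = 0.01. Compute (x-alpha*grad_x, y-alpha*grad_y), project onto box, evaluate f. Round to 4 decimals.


Step 1: Compute gradient at (-0.2401, -2.1433).
grad_x = 2*8*-0.2401 - 9 = -12.8416
grad_y = 2*1*-2.1433 + 6 = 1.7134
Step 2: Gradient step.
x_raw = -0.2401 - 0.01*-12.8416 = -0.1117
y_raw = -2.1433 - 0.01*1.7134 = -2.1604
Step 3: Project onto [-1, 4].
x_proj = clip(-0.1117) = -0.1117
y_proj = clip(-2.1604) = -1.0
Step 4: Evaluate f.
f(-0.1117, -1.0) = -3.8951


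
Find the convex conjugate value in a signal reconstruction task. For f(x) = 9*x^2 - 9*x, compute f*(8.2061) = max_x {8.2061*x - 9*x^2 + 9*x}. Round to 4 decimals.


f*(y) = sup_x {y*x - a*x^2 - b*x} = sup_x {(y-b)*x - a*x^2}
FOC: (y - b) - 2a*x = 0 => x* = (y - b)/(2a)
x* = (8.2061 + 9)/(2*9) = 0.9559
f*(8.2061) = (y-b)^2/(4a) = (8.2061 + 9)^2/(4*9)
= 296.0499/36 = 8.2236


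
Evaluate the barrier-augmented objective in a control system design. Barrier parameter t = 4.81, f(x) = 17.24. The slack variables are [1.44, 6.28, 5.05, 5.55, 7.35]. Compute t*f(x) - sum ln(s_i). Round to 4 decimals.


Step 1: Compute log-barrier.
ln values: [0.3646, 1.8374, 1.6194, 1.7138, 1.9947]
phi = -(0.3646 + 1.8374 + 1.6194 + 1.7138 + 1.9947) = -7.5299
Step 2: Compute augmented objective.
t*f(x) = 4.81*17.24 = 82.9244
Total = 82.9244 - 7.5299 = 75.3945


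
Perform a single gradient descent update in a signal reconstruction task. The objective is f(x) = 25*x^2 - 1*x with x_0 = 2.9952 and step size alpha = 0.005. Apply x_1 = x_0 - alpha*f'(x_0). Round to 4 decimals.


We compute the gradient at x_0 and apply the update.
f'(x) = 50*x - 1
f'(2.9952) = 50*2.9952 - 1 = 148.76
x_1 = 2.9952 - 0.005*148.76 = 2.2514


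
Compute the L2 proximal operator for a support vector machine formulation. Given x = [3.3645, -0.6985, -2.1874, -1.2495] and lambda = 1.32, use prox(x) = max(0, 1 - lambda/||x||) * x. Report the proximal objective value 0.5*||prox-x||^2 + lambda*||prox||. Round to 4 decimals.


Step 1: Compute ||x||.
||x|| = 4.2607
Step 2: Compute scaling factor.
scale = max(0, 1 - 1.32/4.2607) = 0.6902
Step 3: prox(x) = [2.3222, -0.4821, -1.5097, -0.8624]
||prox(x)|| = 2.9407
Step 4: Proximal objective.
0.5*||prox-x||^2 = 0.8712
lambda*||prox|| = 3.8817
Total = 4.7529


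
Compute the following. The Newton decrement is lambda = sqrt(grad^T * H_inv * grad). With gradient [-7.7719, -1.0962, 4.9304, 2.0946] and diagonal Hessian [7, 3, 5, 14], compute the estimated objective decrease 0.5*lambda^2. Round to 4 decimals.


Step 1: H is diagonal, so H^(-1) * g = [-1.1103, -0.3654, 0.9861, 0.1496].
Step 2: g^T H^(-1) g = sum_i g_i^2 / H_ii
  = (-7.7719)^2/7 + (-1.0962)^2/3 + (4.9304)^2/5 + (2.0946)^2/14
  = 8.6289 + 0.4006 + 4.8618 + 0.3134 = 14.2046
Step 3: Objective decrease = 0.5 * g^T H^(-1) g = 7.1023


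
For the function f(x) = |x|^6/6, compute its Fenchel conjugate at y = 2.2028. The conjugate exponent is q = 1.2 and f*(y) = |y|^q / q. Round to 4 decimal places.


The conjugate exponent q satisfies 1/p + 1/q = 1.
p = 6, so q = 6/(6 - 1) = 1.2
|y|^q = 2.2028^1.2 = 2.5797
f*(2.2028) = 2.5797 / 1.2 = 2.1498


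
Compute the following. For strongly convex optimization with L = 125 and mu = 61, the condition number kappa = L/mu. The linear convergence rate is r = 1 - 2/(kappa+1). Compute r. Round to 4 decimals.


Step 1: Compute the condition number.
kappa = L/mu = 125/61 = 2.0492
Step 2: Compute the convergence rate.
r = 1 - 2/(kappa + 1) = 1 - 2*mu/(L + mu) = (L - mu)/(L + mu) = 64/186 = 0.3441


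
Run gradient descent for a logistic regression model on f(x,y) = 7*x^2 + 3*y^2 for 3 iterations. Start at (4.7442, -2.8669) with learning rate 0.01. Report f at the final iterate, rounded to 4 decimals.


Gradient descent on f(x,y) = 7*x^2 + 3*y^2.
Starting point: (4.7442, -2.8669), alpha = 0.01
Step 1: grad_x = 2*7*4.7442 = 66.4188, grad_y = 2*3*-2.8669 = -17.2014
  x_1 = 4.7442 - 0.01*66.4188 = 4.08
  y_1 = -2.8669 - 0.01*-17.2014 = -2.6949
Step 2: grad_x = 2*7*4.08 = 57.1202, grad_y = 2*3*-2.6949 = -16.1693
  x_2 = 4.08 - 0.01*57.1202 = 3.5088
  y_2 = -2.6949 - 0.01*-16.1693 = -2.5332
Step 3: grad_x = 2*7*3.5088 = 49.1233, grad_y = 2*3*-2.5332 = -15.1992
  x_3 = 3.5088 - 0.01*49.1233 = 3.0176
  y_3 = -2.5332 - 0.01*-15.1992 = -2.3812
f(3.0176, -2.3812) = 7*3.0176^2 + 3*(-2.3812)^2 = 80.7507


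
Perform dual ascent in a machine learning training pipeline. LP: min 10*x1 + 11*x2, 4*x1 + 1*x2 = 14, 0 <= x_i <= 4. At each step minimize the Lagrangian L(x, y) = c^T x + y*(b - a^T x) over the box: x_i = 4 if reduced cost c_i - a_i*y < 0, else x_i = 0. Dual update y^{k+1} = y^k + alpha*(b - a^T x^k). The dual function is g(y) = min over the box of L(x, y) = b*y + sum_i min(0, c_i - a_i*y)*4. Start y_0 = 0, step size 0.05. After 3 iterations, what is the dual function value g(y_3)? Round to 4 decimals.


Dual ascent for LP: min 10*x1 + 11*x2, 4*x1 + 1*x2 = 14, 0 <= x_i <= 4
Step 1: y^k = 0.0, reduced costs: (10.0, 11.0)
  x^k = (0.0, 0.0), subgradient = b - a^T x = 14.0
  y^{k+1} = 0.0 + 0.05*14.0 = 0.7
Step 2: y^k = 0.7, reduced costs: (7.2, 10.3)
  x^k = (0.0, 0.0), subgradient = b - a^T x = 14.0
  y^{k+1} = 0.7 + 0.05*14.0 = 1.4
Step 3: y^k = 1.4, reduced costs: (4.4, 9.6)
  x^k = (0.0, 0.0), subgradient = b - a^T x = 14.0
  y^{k+1} = 1.4 + 0.05*14.0 = 2.1
Dual objective at y_3 = 2.1: reduced costs (1.6, 8.9), box minimizer x = (0.0, 0.0)
g(y_3) = b*y + (c1 - a1*y)*x1 + (c2 - a2*y)*x2 = 14*2.1 + 1.6*0.0 + 8.9*0.0 = 29.4 + 0.0 + 0.0 = 29.4


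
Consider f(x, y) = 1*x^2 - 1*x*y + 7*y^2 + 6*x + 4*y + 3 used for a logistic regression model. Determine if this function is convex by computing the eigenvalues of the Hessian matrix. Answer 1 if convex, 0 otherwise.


The Hessian of f(x,y) = 1*x^2 - 1*x*y + 7*y^2 + 6*x + 4*y + 3 is:
H = [[2, -1], [-1, 14]]
Trace = 2 + 14 = 16
Determinant = 2*14 - (-1)^2 = 27
Discriminant = (16)^2 - 4*27 = 148.0
Eigenvalues: lambda_1 = 1.9172, lambda_2 = 14.0828
The function is convex.

1


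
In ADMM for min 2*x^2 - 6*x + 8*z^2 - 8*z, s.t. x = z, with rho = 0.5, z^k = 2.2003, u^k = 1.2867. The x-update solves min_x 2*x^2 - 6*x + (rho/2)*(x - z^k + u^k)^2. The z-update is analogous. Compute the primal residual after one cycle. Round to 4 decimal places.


ADMM iteration with rho = 0.5, z^k = 2.2003, u^k = 1.2867
Step 1: x-update.
Minimize 2*x^2 - 6*x + (0.5/2)*(x - 2.2003 + 1.2867)^2
FOC: (2*2 + 0.5)*x = 6 + 0.5*(2.2003 - 1.2867)
x^{k+1} = 1.4348
Step 2: z-update.
Minimize 8*z^2 - 8*z + (0.5/2)*(1.4348 - z + 1.2867)^2
FOC: (2*8 + 0.5)*z = 8 + 0.5*(1.4348 + 1.2867)
z^{k+1} = 0.5673
Step 3: u-update.
u^{k+1} = 1.2867 + 1.4348 - 0.5673 = 2.1542
Step 4: Primal residual = |1.4348 - 0.5673| = 0.8675


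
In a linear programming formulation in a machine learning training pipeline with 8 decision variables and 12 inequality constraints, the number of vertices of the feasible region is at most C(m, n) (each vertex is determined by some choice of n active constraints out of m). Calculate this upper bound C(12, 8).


Each vertex corresponds to some choice of n active constraints out of m, so the number of vertices is at most C(m, n) = m! / (n!(m-n)!).
m = 12, n = 8
Numerator: 12 * 11 * 10 * 9 * 8 * 7 * 6 * 5
Denominator: 8! = 40320
C(12, 8) = 495


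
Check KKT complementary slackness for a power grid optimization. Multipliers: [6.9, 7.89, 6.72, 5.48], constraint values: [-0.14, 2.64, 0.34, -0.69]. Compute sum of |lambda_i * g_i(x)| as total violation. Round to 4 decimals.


KKT complementary slackness check:
lambda_1 * g_1 = 6.9 * -0.14 = -0.966
lambda_2 * g_2 = 7.89 * 2.64 = 20.8296
lambda_3 * g_3 = 6.72 * 0.34 = 2.2848
lambda_4 * g_4 = 5.48 * -0.69 = -3.7812
Total violation = 0.966 + 20.8296 + 2.2848 + 3.7812 = 27.8616


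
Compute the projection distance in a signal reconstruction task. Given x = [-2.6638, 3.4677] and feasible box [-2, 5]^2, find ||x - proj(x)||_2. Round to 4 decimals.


Project each component onto [-2, 5].
clip(-2.6638) = -2.0, clip(3.4677) = 3.4677
Projection = [-2.0, 3.4677]
Squared diffs: [0.4406, 0.0]
Distance = sqrt(0.4406) = 0.6638


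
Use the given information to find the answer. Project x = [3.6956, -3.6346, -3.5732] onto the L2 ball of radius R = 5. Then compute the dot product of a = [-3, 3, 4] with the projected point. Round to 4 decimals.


Step 1: Compute ||x|| (intermediates to 6 decimals).
||x|| = sqrt(3.6956^2 + (-3.6346)^2 + (-3.5732)^2) = 6.295676
Step 2: Project.
Since ||x|| > R, scale = R/||x|| = 5/6.295676 = 0.794196, proj(x) = scale * x
proj(x) = [2.935031, -2.886585, -2.837821]
Step 3: Dot product.
a^T * proj(x) = -3*2.935031 + 3*(-2.886585) + 4*(-2.837821) = -28.8161


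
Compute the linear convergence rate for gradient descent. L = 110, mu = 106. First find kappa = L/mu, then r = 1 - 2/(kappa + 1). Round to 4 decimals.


Step 1: Compute the condition number.
kappa = L/mu = 110/106 = 1.0377
Step 2: Compute the convergence rate.
r = 1 - 2/(kappa + 1) = 1 - 2*mu/(L + mu) = (L - mu)/(L + mu) = 4/216 = 0.0185


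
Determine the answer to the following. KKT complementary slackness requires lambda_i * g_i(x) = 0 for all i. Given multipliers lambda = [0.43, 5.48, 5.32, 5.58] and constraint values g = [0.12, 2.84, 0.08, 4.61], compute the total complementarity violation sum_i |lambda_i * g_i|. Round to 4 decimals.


KKT complementary slackness check:
lambda_1 * g_1 = 0.43 * 0.12 = 0.0516
lambda_2 * g_2 = 5.48 * 2.84 = 15.5632
lambda_3 * g_3 = 5.32 * 0.08 = 0.4256
lambda_4 * g_4 = 5.58 * 4.61 = 25.7238
Total violation = 0.0516 + 15.5632 + 0.4256 + 25.7238 = 41.7642


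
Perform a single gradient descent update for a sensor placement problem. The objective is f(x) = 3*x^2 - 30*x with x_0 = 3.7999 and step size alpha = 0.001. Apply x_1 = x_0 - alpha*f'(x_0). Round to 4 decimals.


We compute the gradient at x_0 and apply the update.
f'(x) = 6*x - 30
f'(3.7999) = 6*3.7999 - 30 = -7.2006
x_1 = 3.7999 - 0.001*-7.2006 = 3.8071


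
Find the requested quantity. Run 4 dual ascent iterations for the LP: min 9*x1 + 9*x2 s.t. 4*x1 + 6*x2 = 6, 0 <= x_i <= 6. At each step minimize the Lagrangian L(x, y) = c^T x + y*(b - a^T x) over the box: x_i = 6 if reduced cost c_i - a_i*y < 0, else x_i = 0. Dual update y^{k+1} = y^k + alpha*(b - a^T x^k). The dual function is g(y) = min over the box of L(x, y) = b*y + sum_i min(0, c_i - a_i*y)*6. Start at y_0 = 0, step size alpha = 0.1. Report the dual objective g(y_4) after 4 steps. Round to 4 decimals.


Dual ascent for LP: min 9*x1 + 9*x2, 4*x1 + 6*x2 = 6, 0 <= x_i <= 6
Step 1: y^k = 0.0, reduced costs: (9.0, 9.0)
  x^k = (0.0, 0.0), subgradient = b - a^T x = 6.0
  y^{k+1} = 0.0 + 0.1*6.0 = 0.6
Step 2: y^k = 0.6, reduced costs: (6.6, 5.4)
  x^k = (0.0, 0.0), subgradient = b - a^T x = 6.0
  y^{k+1} = 0.6 + 0.1*6.0 = 1.2
Step 3: y^k = 1.2, reduced costs: (4.2, 1.8)
  x^k = (0.0, 0.0), subgradient = b - a^T x = 6.0
  y^{k+1} = 1.2 + 0.1*6.0 = 1.8
Step 4: y^k = 1.8, reduced costs: (1.8, -1.8)
  x^k = (0.0, 6.0), subgradient = b - a^T x = -30.0
  y^{k+1} = 1.8 + 0.1*-30.0 = -1.2
Dual objective at y_4 = -1.2: reduced costs (13.8, 16.2), box minimizer x = (0.0, 0.0)
g(y_4) = b*y + (c1 - a1*y)*x1 + (c2 - a2*y)*x2 = 6*(-1.2) + 13.8*0.0 + 16.2*0.0 = -7.2 + 0.0 + 0.0 = -7.2


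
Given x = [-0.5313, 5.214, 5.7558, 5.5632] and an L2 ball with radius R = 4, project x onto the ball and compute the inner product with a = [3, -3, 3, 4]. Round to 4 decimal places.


Step 1: Compute ||x|| (intermediates to 6 decimals).
||x|| = sqrt((-0.5313)^2 + 5.214^2 + 5.7558^2 + 5.5632^2) = 9.567994
Step 2: Project.
Since ||x|| > R, scale = R/||x|| = 4/9.567994 = 0.41806, proj(x) = scale * x
proj(x) = [-0.222115, 2.179765, 2.40627, 2.325751]
Step 3: Dot product.
a^T * proj(x) = 3*(-0.222115) - 3*2.179765 + 3*2.40627 + 4*2.325751 = 9.3162


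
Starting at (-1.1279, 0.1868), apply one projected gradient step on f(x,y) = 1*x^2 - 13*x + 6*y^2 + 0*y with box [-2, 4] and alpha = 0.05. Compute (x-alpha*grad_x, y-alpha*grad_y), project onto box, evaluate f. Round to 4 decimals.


Step 1: Compute gradient at (-1.1279, 0.1868).
grad_x = 2*1*-1.1279 - 13 = -15.2558
grad_y = 2*6*0.1868 + 0 = 2.2416
Step 2: Gradient step.
x_raw = -1.1279 - 0.05*-15.2558 = -0.3651
y_raw = 0.1868 - 0.05*2.2416 = 0.0747
Step 3: Project onto [-2, 4].
x_proj = clip(-0.3651) = -0.3651
y_proj = clip(0.0747) = 0.0747
Step 4: Evaluate f.
f(-0.3651, 0.0747) = 4.9132


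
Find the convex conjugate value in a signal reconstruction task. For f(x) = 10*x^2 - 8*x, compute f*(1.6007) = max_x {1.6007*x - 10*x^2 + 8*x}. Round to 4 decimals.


f*(y) = sup_x {y*x - a*x^2 - b*x} = sup_x {(y-b)*x - a*x^2}
FOC: (y - b) - 2a*x = 0 => x* = (y - b)/(2a)
x* = (1.6007 + 8)/(2*10) = 0.48
f*(1.6007) = (y-b)^2/(4a) = (1.6007 + 8)^2/(4*10)
= 92.1734/40 = 2.3043


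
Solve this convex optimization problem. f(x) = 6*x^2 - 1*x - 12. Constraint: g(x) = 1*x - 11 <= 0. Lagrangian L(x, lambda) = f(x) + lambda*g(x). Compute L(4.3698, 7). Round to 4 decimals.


Step 1: Evaluate f(x).
f(4.3698) = 6*4.3698^2 - 1*4.3698 - 12 = 98.2011
Step 2: Evaluate g(x).
g(4.3698) = 1*4.3698 - 11 = -6.6302
Step 3: Compute Lagrangian.
L = 98.2011 + 7*-6.6302 = 51.7897


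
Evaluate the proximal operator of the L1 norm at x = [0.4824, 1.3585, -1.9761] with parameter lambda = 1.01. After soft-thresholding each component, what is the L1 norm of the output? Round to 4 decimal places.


Soft-thresholding with lambda = 1.01:
prox(0.4824) = sign(0.4824)*max(|0.4824| - 1.01, 0) = 0.0
prox(1.3585) = sign(1.3585)*max(|1.3585| - 1.01, 0) = 0.3485
prox(-1.9761) = sign(-1.9761)*max(|-1.9761| - 1.01, 0) = -0.9661
prox(x) = [0.0, 0.3485, -0.9661]
||prox(x)||_1 = 0.0 + 0.3485 + 0.9661 = 1.3146


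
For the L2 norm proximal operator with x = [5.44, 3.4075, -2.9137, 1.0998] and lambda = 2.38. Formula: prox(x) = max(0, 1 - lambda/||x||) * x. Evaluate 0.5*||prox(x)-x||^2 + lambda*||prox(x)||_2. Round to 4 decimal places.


Step 1: Compute ||x||.
||x|| = 7.1347
Step 2: Compute scaling factor.
scale = max(0, 1 - 2.38/7.1347) = 0.6664
Step 3: prox(x) = [3.6253, 2.2708, -1.9417, 0.7329]
||prox(x)|| = 4.7547
Step 4: Proximal objective.
0.5*||prox-x||^2 = 2.8322
lambda*||prox|| = 11.3162
Total = 14.1484


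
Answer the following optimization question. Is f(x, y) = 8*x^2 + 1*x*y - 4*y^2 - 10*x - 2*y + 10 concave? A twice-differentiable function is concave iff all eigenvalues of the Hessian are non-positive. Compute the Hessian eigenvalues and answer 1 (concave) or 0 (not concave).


The Hessian of f(x,y) = 8*x^2 + 1*x*y - 4*y^2 - 10*x - 2*y + 10 is:
H = [[16, 1], [1, -8]]
Trace = 16 - 8 = 8
Determinant = 16*-8 - (1)^2 = -129
Discriminant = (8)^2 - 4*-129 = 580.0
Eigenvalues: lambda_1 = -8.0416, lambda_2 = 16.0416
The function is not concave.

0


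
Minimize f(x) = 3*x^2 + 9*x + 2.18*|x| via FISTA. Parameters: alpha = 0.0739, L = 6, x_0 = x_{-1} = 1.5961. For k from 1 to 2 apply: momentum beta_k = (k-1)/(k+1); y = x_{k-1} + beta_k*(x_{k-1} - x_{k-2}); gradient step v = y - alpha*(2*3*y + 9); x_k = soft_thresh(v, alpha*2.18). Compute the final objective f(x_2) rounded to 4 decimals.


FISTA on f(x) = 3*x^2 + 9*x + 2.18*|x|
L = 6, alpha = 0.0739
Iteration 1: beta = 0.0, y = 1.5961 + 0.0*(1.5961 - 1.5961) = 1.5961
  grad(y) = 18.5766, v = y - alpha*grad = 0.2233
  prox(v) = soft_thresh(0.2233, 0.1611) = 0.0622
Iteration 2: beta = 0.3333, y = 0.0622 + 0.3333*(0.0622 - 1.5961) = -0.4491
  grad(y) = 6.3053, v = y - alpha*grad = -0.9151
  prox(v) = soft_thresh(-0.9151, 0.1611) = -0.754
f(x_2) = 3*(-0.754)^2 + 9*(-0.754) + 2.18*|-0.754| = -3.4367


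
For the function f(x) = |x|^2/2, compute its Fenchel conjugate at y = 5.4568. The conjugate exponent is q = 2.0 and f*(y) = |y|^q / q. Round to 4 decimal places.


The conjugate exponent q satisfies 1/p + 1/q = 1.
p = 2, so q = 2/(2 - 1) = 2.0
|y|^q = 5.4568^2.0 = 29.7767
f*(5.4568) = 29.7767 / 2.0 = 14.8883


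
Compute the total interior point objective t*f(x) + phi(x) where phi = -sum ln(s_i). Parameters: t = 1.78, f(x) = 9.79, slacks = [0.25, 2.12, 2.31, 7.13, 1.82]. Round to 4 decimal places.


Step 1: Compute log-barrier.
ln values: [-1.3863, 0.7514, 0.8372, 1.9643, 0.5988]
phi = -(-1.3863 + 0.7514 + 0.8372 + 1.9643 + 0.5988) = -2.7655
Step 2: Compute augmented objective.
t*f(x) = 1.78*9.79 = 17.4262
Total = 17.4262 - 2.7655 = 14.6607


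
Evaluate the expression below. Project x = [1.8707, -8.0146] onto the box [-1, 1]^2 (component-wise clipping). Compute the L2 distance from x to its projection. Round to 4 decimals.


Project each component onto [-1, 1].
clip(1.8707) = 1.0, clip(-8.0146) = -1.0
Projection = [1.0, -1.0]
Squared diffs: [0.7581, 49.2046]
Distance = sqrt(49.9627) = 7.0684


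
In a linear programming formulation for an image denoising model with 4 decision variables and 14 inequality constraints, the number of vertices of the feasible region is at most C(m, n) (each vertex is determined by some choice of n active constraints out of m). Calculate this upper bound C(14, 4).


Each vertex corresponds to some choice of n active constraints out of m, so the number of vertices is at most C(m, n) = m! / (n!(m-n)!).
m = 14, n = 4
Numerator: 14 * 13 * 12 * 11
Denominator: 4! = 24
C(14, 4) = 1001


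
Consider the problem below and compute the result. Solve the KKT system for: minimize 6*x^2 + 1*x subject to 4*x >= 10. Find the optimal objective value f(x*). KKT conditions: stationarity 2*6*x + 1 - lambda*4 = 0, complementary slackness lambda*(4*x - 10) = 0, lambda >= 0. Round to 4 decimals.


Step 1: Try lambda = 0 (constraint inactive).
x_unc = -1/(2*6) = -0.0833
Check: 4*-0.0833 = -0.3332 < 10 -- violated!
Step 2: Constraint must be active: 4*x = 10
x* = 10/4 = 2.5
lambda = (2*6*2.5 + 1)/4 = 7.75
Step 3: Compute optimal value.
f(x*) = 6*2.5^2 + 1*2.5 = 40.0


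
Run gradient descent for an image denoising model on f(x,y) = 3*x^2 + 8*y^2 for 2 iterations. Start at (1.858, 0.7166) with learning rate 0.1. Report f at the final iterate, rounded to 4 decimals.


Gradient descent on f(x,y) = 3*x^2 + 8*y^2.
Starting point: (1.858, 0.7166), alpha = 0.1
Step 1: grad_x = 2*3*1.858 = 11.148, grad_y = 2*8*0.7166 = 11.4656
  x_1 = 1.858 - 0.1*11.148 = 0.7432
  y_1 = 0.7166 - 0.1*11.4656 = -0.43
Step 2: grad_x = 2*3*0.7432 = 4.4592, grad_y = 2*8*-0.43 = -6.8794
  x_2 = 0.7432 - 0.1*4.4592 = 0.2973
  y_2 = -0.43 - 0.1*-6.8794 = 0.258
f(0.2973, 0.258) = 3*0.2973^2 + 8*0.258^2 = 0.7975


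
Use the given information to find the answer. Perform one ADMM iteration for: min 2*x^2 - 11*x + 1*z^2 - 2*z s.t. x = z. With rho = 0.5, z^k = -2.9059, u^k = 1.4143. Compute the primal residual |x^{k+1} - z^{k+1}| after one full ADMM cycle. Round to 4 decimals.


ADMM iteration with rho = 0.5, z^k = -2.9059, u^k = 1.4143
Step 1: x-update.
Minimize 2*x^2 - 11*x + (0.5/2)*(x + 2.9059 + 1.4143)^2
FOC: (2*2 + 0.5)*x = 11 + 0.5*(-2.9059 - 1.4143)
x^{k+1} = 1.9644
Step 2: z-update.
Minimize 1*z^2 - 2*z + (0.5/2)*(1.9644 - z + 1.4143)^2
FOC: (2*1 + 0.5)*z = 2 + 0.5*(1.9644 + 1.4143)
z^{k+1} = 1.4757
Step 3: u-update.
u^{k+1} = 1.4143 + 1.9644 - 1.4757 = 1.903
Step 4: Primal residual = |1.9644 - 1.4757| = 0.4887


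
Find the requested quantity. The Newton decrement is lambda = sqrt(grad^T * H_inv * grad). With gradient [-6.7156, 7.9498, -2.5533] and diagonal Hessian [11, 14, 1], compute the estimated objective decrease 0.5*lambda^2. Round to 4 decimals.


Step 1: H is diagonal, so H^(-1) * g = [-0.6105, 0.5678, -2.5533].
Step 2: g^T H^(-1) g = sum_i g_i^2 / H_ii
  = (-6.7156)^2/11 + (7.9498)^2/14 + (-2.5533)^2/1
  = 4.0999 + 4.5142 + 6.5193 = 15.1335
Step 3: Objective decrease = 0.5 * g^T H^(-1) g = 7.5668


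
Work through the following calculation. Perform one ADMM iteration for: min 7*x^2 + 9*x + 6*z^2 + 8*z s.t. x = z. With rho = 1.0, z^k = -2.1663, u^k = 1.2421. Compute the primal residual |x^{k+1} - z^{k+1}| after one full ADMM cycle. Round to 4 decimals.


ADMM iteration with rho = 1.0, z^k = -2.1663, u^k = 1.2421
Step 1: x-update.
Minimize 7*x^2 + 9*x + (1.0/2)*(x + 2.1663 + 1.2421)^2
FOC: (2*7 + 1.0)*x = -9 + 1.0*(-2.1663 - 1.2421)
x^{k+1} = -0.8272
Step 2: z-update.
Minimize 6*z^2 + 8*z + (1.0/2)*(-0.8272 - z + 1.2421)^2
FOC: (2*6 + 1.0)*z = -8 + 1.0*(-0.8272 + 1.2421)
z^{k+1} = -0.5835
Step 3: u-update.
u^{k+1} = 1.2421 - 0.8272 + 0.5835 = 0.9983
Step 4: Primal residual = |-0.8272 + 0.5835| = 0.2438


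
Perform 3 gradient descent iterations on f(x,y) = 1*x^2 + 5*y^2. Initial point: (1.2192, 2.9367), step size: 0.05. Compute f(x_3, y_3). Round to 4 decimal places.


Gradient descent on f(x,y) = 1*x^2 + 5*y^2.
Starting point: (1.2192, 2.9367), alpha = 0.05
Step 1: grad_x = 2*1*1.2192 = 2.4384, grad_y = 2*5*2.9367 = 29.367
  x_1 = 1.2192 - 0.05*2.4384 = 1.0973
  y_1 = 2.9367 - 0.05*29.367 = 1.4684
Step 2: grad_x = 2*1*1.0973 = 2.1946, grad_y = 2*5*1.4684 = 14.6835
  x_2 = 1.0973 - 0.05*2.1946 = 0.9876
  y_2 = 1.4684 - 0.05*14.6835 = 0.7342
Step 3: grad_x = 2*1*0.9876 = 1.9751, grad_y = 2*5*0.7342 = 7.3418
  x_3 = 0.9876 - 0.05*1.9751 = 0.8888
  y_3 = 0.7342 - 0.05*7.3418 = 0.3671
f(0.8888, 0.3671) = 1*0.8888^2 + 5*0.3671^2 = 1.4637
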